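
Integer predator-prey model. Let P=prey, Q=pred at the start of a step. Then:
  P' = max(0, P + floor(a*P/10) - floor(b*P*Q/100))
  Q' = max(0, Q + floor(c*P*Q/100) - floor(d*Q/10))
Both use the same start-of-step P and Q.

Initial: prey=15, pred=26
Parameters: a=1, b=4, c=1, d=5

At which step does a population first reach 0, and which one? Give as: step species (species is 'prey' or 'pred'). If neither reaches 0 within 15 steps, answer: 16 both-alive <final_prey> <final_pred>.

Answer: 16 both-alive 1 1

Derivation:
Step 1: prey: 15+1-15=1; pred: 26+3-13=16
Step 2: prey: 1+0-0=1; pred: 16+0-8=8
Step 3: prey: 1+0-0=1; pred: 8+0-4=4
Step 4: prey: 1+0-0=1; pred: 4+0-2=2
Step 5: prey: 1+0-0=1; pred: 2+0-1=1
Step 6: prey: 1+0-0=1; pred: 1+0-0=1
Steps 7-15: state stable at prey=1, pred=1 (no change)
No extinction within 15 steps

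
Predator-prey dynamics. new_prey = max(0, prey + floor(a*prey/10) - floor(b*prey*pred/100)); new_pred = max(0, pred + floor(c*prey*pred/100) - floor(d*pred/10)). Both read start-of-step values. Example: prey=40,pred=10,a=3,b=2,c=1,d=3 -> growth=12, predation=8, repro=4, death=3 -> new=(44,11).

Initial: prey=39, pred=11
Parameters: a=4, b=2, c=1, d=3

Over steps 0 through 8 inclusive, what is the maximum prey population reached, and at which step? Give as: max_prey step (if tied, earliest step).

Step 1: prey: 39+15-8=46; pred: 11+4-3=12
Step 2: prey: 46+18-11=53; pred: 12+5-3=14
Step 3: prey: 53+21-14=60; pred: 14+7-4=17
Step 4: prey: 60+24-20=64; pred: 17+10-5=22
Step 5: prey: 64+25-28=61; pred: 22+14-6=30
Step 6: prey: 61+24-36=49; pred: 30+18-9=39
Step 7: prey: 49+19-38=30; pred: 39+19-11=47
Step 8: prey: 30+12-28=14; pred: 47+14-14=47
Max prey = 64 at step 4

Answer: 64 4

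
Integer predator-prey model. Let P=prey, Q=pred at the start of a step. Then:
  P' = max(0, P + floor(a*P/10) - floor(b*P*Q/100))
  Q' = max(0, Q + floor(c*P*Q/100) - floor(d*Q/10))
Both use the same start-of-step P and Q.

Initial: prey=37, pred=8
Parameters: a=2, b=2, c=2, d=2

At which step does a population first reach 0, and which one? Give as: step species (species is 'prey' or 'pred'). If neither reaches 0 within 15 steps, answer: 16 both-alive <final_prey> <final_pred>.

Answer: 16 both-alive 1 8

Derivation:
Step 1: prey: 37+7-5=39; pred: 8+5-1=12
Step 2: prey: 39+7-9=37; pred: 12+9-2=19
Step 3: prey: 37+7-14=30; pred: 19+14-3=30
Step 4: prey: 30+6-18=18; pred: 30+18-6=42
Step 5: prey: 18+3-15=6; pred: 42+15-8=49
Step 6: prey: 6+1-5=2; pred: 49+5-9=45
Step 7: prey: 2+0-1=1; pred: 45+1-9=37
Step 8: prey: 1+0-0=1; pred: 37+0-7=30
Step 9: prey: 1+0-0=1; pred: 30+0-6=24
Step 10: prey: 1+0-0=1; pred: 24+0-4=20
Step 11: prey: 1+0-0=1; pred: 20+0-4=16
Step 12: prey: 1+0-0=1; pred: 16+0-3=13
Step 13: prey: 1+0-0=1; pred: 13+0-2=11
Step 14: prey: 1+0-0=1; pred: 11+0-2=9
Step 15: prey: 1+0-0=1; pred: 9+0-1=8
No extinction within 15 steps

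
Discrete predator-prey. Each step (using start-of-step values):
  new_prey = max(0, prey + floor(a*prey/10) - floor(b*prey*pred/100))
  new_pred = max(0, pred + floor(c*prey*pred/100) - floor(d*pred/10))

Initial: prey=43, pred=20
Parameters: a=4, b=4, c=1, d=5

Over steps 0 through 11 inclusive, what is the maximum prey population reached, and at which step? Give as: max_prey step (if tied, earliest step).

Step 1: prey: 43+17-34=26; pred: 20+8-10=18
Step 2: prey: 26+10-18=18; pred: 18+4-9=13
Step 3: prey: 18+7-9=16; pred: 13+2-6=9
Step 4: prey: 16+6-5=17; pred: 9+1-4=6
Step 5: prey: 17+6-4=19; pred: 6+1-3=4
Step 6: prey: 19+7-3=23; pred: 4+0-2=2
Step 7: prey: 23+9-1=31; pred: 2+0-1=1
Step 8: prey: 31+12-1=42; pred: 1+0-0=1
Step 9: prey: 42+16-1=57; pred: 1+0-0=1
Step 10: prey: 57+22-2=77; pred: 1+0-0=1
Step 11: prey: 77+30-3=104; pred: 1+0-0=1
Max prey = 104 at step 11

Answer: 104 11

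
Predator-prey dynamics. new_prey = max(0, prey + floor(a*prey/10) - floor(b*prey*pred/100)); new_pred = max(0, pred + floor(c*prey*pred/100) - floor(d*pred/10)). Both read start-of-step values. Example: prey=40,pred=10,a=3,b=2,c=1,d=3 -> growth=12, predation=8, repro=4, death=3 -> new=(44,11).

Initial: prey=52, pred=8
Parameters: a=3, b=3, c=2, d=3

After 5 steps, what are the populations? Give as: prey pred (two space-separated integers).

Answer: 0 37

Derivation:
Step 1: prey: 52+15-12=55; pred: 8+8-2=14
Step 2: prey: 55+16-23=48; pred: 14+15-4=25
Step 3: prey: 48+14-36=26; pred: 25+24-7=42
Step 4: prey: 26+7-32=1; pred: 42+21-12=51
Step 5: prey: 1+0-1=0; pred: 51+1-15=37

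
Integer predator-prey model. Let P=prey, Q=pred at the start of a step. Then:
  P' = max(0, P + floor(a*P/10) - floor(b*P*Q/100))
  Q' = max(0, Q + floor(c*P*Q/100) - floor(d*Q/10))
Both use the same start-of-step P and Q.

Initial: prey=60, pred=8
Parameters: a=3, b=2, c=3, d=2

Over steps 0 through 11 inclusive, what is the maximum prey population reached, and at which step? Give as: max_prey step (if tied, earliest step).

Answer: 69 1

Derivation:
Step 1: prey: 60+18-9=69; pred: 8+14-1=21
Step 2: prey: 69+20-28=61; pred: 21+43-4=60
Step 3: prey: 61+18-73=6; pred: 60+109-12=157
Step 4: prey: 6+1-18=0; pred: 157+28-31=154
Step 5: prey: 0+0-0=0; pred: 154+0-30=124
Step 6: prey: 0+0-0=0; pred: 124+0-24=100
Step 7: prey: 0+0-0=0; pred: 100+0-20=80
Step 8: prey: 0+0-0=0; pred: 80+0-16=64
Step 9: prey: 0+0-0=0; pred: 64+0-12=52
Step 10: prey: 0+0-0=0; pred: 52+0-10=42
Step 11: prey: 0+0-0=0; pred: 42+0-8=34
Max prey = 69 at step 1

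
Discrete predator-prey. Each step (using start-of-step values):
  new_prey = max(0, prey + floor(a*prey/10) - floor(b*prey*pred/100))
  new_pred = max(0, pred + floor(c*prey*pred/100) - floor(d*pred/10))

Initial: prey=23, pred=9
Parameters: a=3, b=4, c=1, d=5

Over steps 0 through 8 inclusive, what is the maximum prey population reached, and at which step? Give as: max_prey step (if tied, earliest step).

Answer: 68 8

Derivation:
Step 1: prey: 23+6-8=21; pred: 9+2-4=7
Step 2: prey: 21+6-5=22; pred: 7+1-3=5
Step 3: prey: 22+6-4=24; pred: 5+1-2=4
Step 4: prey: 24+7-3=28; pred: 4+0-2=2
Step 5: prey: 28+8-2=34; pred: 2+0-1=1
Step 6: prey: 34+10-1=43; pred: 1+0-0=1
Step 7: prey: 43+12-1=54; pred: 1+0-0=1
Step 8: prey: 54+16-2=68; pred: 1+0-0=1
Max prey = 68 at step 8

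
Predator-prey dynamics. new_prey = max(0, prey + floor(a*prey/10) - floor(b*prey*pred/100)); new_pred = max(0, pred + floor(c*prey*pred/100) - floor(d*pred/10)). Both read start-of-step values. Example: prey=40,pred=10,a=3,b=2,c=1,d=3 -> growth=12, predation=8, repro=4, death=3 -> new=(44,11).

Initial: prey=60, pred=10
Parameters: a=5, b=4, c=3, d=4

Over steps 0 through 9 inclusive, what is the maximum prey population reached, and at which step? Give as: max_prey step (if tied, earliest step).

Step 1: prey: 60+30-24=66; pred: 10+18-4=24
Step 2: prey: 66+33-63=36; pred: 24+47-9=62
Step 3: prey: 36+18-89=0; pred: 62+66-24=104
Step 4: prey: 0+0-0=0; pred: 104+0-41=63
Step 5: prey: 0+0-0=0; pred: 63+0-25=38
Step 6: prey: 0+0-0=0; pred: 38+0-15=23
Step 7: prey: 0+0-0=0; pred: 23+0-9=14
Step 8: prey: 0+0-0=0; pred: 14+0-5=9
Step 9: prey: 0+0-0=0; pred: 9+0-3=6
Max prey = 66 at step 1

Answer: 66 1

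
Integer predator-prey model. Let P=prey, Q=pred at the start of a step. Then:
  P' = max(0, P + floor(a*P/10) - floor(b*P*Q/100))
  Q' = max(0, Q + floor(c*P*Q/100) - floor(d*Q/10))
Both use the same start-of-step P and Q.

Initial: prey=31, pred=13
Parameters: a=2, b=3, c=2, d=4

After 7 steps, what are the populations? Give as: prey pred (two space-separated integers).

Answer: 6 5

Derivation:
Step 1: prey: 31+6-12=25; pred: 13+8-5=16
Step 2: prey: 25+5-12=18; pred: 16+8-6=18
Step 3: prey: 18+3-9=12; pred: 18+6-7=17
Step 4: prey: 12+2-6=8; pred: 17+4-6=15
Step 5: prey: 8+1-3=6; pred: 15+2-6=11
Step 6: prey: 6+1-1=6; pred: 11+1-4=8
Step 7: prey: 6+1-1=6; pred: 8+0-3=5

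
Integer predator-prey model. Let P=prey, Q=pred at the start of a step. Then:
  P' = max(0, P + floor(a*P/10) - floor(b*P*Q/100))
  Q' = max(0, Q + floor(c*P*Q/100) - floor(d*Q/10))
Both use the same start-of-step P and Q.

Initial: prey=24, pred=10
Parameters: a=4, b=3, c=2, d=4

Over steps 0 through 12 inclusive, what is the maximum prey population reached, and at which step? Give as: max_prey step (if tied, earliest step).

Answer: 31 3

Derivation:
Step 1: prey: 24+9-7=26; pred: 10+4-4=10
Step 2: prey: 26+10-7=29; pred: 10+5-4=11
Step 3: prey: 29+11-9=31; pred: 11+6-4=13
Step 4: prey: 31+12-12=31; pred: 13+8-5=16
Step 5: prey: 31+12-14=29; pred: 16+9-6=19
Step 6: prey: 29+11-16=24; pred: 19+11-7=23
Step 7: prey: 24+9-16=17; pred: 23+11-9=25
Step 8: prey: 17+6-12=11; pred: 25+8-10=23
Step 9: prey: 11+4-7=8; pred: 23+5-9=19
Step 10: prey: 8+3-4=7; pred: 19+3-7=15
Step 11: prey: 7+2-3=6; pred: 15+2-6=11
Step 12: prey: 6+2-1=7; pred: 11+1-4=8
Max prey = 31 at step 3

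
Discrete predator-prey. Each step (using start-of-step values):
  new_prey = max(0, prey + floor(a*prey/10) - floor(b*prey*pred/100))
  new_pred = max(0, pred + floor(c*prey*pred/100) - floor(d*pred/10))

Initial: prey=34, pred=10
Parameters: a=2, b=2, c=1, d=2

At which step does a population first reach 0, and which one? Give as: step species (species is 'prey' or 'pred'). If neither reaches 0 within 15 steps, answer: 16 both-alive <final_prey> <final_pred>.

Answer: 16 both-alive 8 8

Derivation:
Step 1: prey: 34+6-6=34; pred: 10+3-2=11
Step 2: prey: 34+6-7=33; pred: 11+3-2=12
Step 3: prey: 33+6-7=32; pred: 12+3-2=13
Step 4: prey: 32+6-8=30; pred: 13+4-2=15
Step 5: prey: 30+6-9=27; pred: 15+4-3=16
Step 6: prey: 27+5-8=24; pred: 16+4-3=17
Step 7: prey: 24+4-8=20; pred: 17+4-3=18
Step 8: prey: 20+4-7=17; pred: 18+3-3=18
Step 9: prey: 17+3-6=14; pred: 18+3-3=18
Step 10: prey: 14+2-5=11; pred: 18+2-3=17
Step 11: prey: 11+2-3=10; pred: 17+1-3=15
Step 12: prey: 10+2-3=9; pred: 15+1-3=13
Step 13: prey: 9+1-2=8; pred: 13+1-2=12
Step 14: prey: 8+1-1=8; pred: 12+0-2=10
Step 15: prey: 8+1-1=8; pred: 10+0-2=8
No extinction within 15 steps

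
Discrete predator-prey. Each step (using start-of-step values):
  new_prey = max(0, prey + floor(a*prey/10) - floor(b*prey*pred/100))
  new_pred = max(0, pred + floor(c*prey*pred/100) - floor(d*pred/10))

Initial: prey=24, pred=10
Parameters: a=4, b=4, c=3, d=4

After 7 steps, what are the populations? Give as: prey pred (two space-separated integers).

Step 1: prey: 24+9-9=24; pred: 10+7-4=13
Step 2: prey: 24+9-12=21; pred: 13+9-5=17
Step 3: prey: 21+8-14=15; pred: 17+10-6=21
Step 4: prey: 15+6-12=9; pred: 21+9-8=22
Step 5: prey: 9+3-7=5; pred: 22+5-8=19
Step 6: prey: 5+2-3=4; pred: 19+2-7=14
Step 7: prey: 4+1-2=3; pred: 14+1-5=10

Answer: 3 10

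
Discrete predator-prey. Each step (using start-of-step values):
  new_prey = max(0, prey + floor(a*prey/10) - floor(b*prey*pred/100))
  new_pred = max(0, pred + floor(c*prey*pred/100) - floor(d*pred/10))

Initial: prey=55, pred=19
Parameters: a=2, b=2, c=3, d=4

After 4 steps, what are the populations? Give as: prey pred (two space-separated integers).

Answer: 0 55

Derivation:
Step 1: prey: 55+11-20=46; pred: 19+31-7=43
Step 2: prey: 46+9-39=16; pred: 43+59-17=85
Step 3: prey: 16+3-27=0; pred: 85+40-34=91
Step 4: prey: 0+0-0=0; pred: 91+0-36=55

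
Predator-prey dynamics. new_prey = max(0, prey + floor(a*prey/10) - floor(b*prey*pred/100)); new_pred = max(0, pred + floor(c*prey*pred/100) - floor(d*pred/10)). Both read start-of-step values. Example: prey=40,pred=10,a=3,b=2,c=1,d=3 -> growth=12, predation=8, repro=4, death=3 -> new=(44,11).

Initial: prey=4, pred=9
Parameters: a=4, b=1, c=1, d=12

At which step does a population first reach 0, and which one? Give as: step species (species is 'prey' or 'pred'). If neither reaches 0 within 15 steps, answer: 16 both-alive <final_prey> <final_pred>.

Answer: 1 pred

Derivation:
Step 1: prey: 4+1-0=5; pred: 9+0-10=0
First extinction: pred at step 1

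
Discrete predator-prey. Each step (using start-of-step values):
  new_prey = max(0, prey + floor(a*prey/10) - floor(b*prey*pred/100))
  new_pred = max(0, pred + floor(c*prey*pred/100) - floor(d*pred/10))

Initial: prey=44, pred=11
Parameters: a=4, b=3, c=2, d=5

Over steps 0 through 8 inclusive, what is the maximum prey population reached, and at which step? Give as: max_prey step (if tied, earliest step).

Answer: 47 1

Derivation:
Step 1: prey: 44+17-14=47; pred: 11+9-5=15
Step 2: prey: 47+18-21=44; pred: 15+14-7=22
Step 3: prey: 44+17-29=32; pred: 22+19-11=30
Step 4: prey: 32+12-28=16; pred: 30+19-15=34
Step 5: prey: 16+6-16=6; pred: 34+10-17=27
Step 6: prey: 6+2-4=4; pred: 27+3-13=17
Step 7: prey: 4+1-2=3; pred: 17+1-8=10
Step 8: prey: 3+1-0=4; pred: 10+0-5=5
Max prey = 47 at step 1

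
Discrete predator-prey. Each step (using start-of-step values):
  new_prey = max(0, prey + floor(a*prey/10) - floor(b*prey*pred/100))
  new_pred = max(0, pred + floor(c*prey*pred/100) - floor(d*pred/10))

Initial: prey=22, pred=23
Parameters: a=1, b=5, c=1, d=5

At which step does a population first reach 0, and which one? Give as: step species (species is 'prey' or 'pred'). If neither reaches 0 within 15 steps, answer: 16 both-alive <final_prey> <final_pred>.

Answer: 1 prey

Derivation:
Step 1: prey: 22+2-25=0; pred: 23+5-11=17
First extinction: prey at step 1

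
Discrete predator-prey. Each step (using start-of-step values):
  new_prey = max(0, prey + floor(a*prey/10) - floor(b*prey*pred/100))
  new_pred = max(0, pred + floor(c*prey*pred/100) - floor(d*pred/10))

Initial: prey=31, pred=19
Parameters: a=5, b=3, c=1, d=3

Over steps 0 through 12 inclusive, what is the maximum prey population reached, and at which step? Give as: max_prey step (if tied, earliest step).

Answer: 39 12

Derivation:
Step 1: prey: 31+15-17=29; pred: 19+5-5=19
Step 2: prey: 29+14-16=27; pred: 19+5-5=19
Step 3: prey: 27+13-15=25; pred: 19+5-5=19
Step 4: prey: 25+12-14=23; pred: 19+4-5=18
Step 5: prey: 23+11-12=22; pred: 18+4-5=17
Step 6: prey: 22+11-11=22; pred: 17+3-5=15
Step 7: prey: 22+11-9=24; pred: 15+3-4=14
Step 8: prey: 24+12-10=26; pred: 14+3-4=13
Step 9: prey: 26+13-10=29; pred: 13+3-3=13
Step 10: prey: 29+14-11=32; pred: 13+3-3=13
Step 11: prey: 32+16-12=36; pred: 13+4-3=14
Step 12: prey: 36+18-15=39; pred: 14+5-4=15
Max prey = 39 at step 12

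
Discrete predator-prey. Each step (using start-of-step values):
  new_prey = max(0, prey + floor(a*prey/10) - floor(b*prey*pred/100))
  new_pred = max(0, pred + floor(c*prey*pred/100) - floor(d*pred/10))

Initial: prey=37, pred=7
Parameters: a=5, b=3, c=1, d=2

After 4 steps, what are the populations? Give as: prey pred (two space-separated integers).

Step 1: prey: 37+18-7=48; pred: 7+2-1=8
Step 2: prey: 48+24-11=61; pred: 8+3-1=10
Step 3: prey: 61+30-18=73; pred: 10+6-2=14
Step 4: prey: 73+36-30=79; pred: 14+10-2=22

Answer: 79 22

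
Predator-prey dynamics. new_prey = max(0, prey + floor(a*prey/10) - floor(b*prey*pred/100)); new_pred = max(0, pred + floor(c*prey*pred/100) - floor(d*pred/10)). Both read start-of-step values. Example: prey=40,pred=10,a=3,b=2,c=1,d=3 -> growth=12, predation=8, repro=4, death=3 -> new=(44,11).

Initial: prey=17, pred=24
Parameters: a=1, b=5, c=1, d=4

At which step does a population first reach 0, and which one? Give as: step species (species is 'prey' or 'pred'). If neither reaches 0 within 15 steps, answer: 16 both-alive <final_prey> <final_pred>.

Step 1: prey: 17+1-20=0; pred: 24+4-9=19
First extinction: prey at step 1

Answer: 1 prey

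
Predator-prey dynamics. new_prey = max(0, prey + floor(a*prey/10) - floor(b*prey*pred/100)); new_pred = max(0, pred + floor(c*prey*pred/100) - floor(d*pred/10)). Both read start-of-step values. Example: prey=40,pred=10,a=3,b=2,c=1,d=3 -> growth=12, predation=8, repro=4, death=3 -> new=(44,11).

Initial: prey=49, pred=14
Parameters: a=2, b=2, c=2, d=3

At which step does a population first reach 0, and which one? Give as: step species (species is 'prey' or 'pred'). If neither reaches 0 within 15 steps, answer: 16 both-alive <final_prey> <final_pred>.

Answer: 5 prey

Derivation:
Step 1: prey: 49+9-13=45; pred: 14+13-4=23
Step 2: prey: 45+9-20=34; pred: 23+20-6=37
Step 3: prey: 34+6-25=15; pred: 37+25-11=51
Step 4: prey: 15+3-15=3; pred: 51+15-15=51
Step 5: prey: 3+0-3=0; pred: 51+3-15=39
First extinction: prey at step 5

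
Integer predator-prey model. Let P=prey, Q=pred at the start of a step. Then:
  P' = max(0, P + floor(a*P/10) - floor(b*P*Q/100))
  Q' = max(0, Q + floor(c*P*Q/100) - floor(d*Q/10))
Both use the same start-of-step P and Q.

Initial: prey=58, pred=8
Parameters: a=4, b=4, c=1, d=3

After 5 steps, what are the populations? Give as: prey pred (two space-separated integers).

Answer: 19 25

Derivation:
Step 1: prey: 58+23-18=63; pred: 8+4-2=10
Step 2: prey: 63+25-25=63; pred: 10+6-3=13
Step 3: prey: 63+25-32=56; pred: 13+8-3=18
Step 4: prey: 56+22-40=38; pred: 18+10-5=23
Step 5: prey: 38+15-34=19; pred: 23+8-6=25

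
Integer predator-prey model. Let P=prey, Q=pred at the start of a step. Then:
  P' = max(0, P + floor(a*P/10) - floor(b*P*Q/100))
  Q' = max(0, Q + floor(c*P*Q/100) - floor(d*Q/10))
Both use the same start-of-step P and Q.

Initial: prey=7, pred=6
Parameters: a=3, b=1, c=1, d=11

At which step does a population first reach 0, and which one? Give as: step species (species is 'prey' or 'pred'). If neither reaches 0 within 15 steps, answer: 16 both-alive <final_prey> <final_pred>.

Step 1: prey: 7+2-0=9; pred: 6+0-6=0
First extinction: pred at step 1

Answer: 1 pred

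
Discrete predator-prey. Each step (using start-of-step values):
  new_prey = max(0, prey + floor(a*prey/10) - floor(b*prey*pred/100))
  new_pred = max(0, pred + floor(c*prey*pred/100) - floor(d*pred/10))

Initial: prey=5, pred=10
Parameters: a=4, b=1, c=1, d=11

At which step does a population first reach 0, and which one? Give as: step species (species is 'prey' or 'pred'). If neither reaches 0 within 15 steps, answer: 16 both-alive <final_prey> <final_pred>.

Answer: 1 pred

Derivation:
Step 1: prey: 5+2-0=7; pred: 10+0-11=0
First extinction: pred at step 1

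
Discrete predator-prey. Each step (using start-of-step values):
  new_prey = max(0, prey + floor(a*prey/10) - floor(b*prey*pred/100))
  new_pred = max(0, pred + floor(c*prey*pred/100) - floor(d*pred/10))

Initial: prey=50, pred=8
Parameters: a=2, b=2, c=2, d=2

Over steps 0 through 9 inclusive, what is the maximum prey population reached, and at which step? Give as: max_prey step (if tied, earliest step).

Step 1: prey: 50+10-8=52; pred: 8+8-1=15
Step 2: prey: 52+10-15=47; pred: 15+15-3=27
Step 3: prey: 47+9-25=31; pred: 27+25-5=47
Step 4: prey: 31+6-29=8; pred: 47+29-9=67
Step 5: prey: 8+1-10=0; pred: 67+10-13=64
Step 6: prey: 0+0-0=0; pred: 64+0-12=52
Step 7: prey: 0+0-0=0; pred: 52+0-10=42
Step 8: prey: 0+0-0=0; pred: 42+0-8=34
Step 9: prey: 0+0-0=0; pred: 34+0-6=28
Max prey = 52 at step 1

Answer: 52 1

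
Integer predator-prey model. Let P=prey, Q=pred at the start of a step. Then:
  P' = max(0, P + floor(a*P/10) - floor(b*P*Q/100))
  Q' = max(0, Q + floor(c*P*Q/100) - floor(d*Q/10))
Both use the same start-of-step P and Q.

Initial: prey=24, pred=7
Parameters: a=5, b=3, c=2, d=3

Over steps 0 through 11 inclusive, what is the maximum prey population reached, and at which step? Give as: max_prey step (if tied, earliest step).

Step 1: prey: 24+12-5=31; pred: 7+3-2=8
Step 2: prey: 31+15-7=39; pred: 8+4-2=10
Step 3: prey: 39+19-11=47; pred: 10+7-3=14
Step 4: prey: 47+23-19=51; pred: 14+13-4=23
Step 5: prey: 51+25-35=41; pred: 23+23-6=40
Step 6: prey: 41+20-49=12; pred: 40+32-12=60
Step 7: prey: 12+6-21=0; pred: 60+14-18=56
Step 8: prey: 0+0-0=0; pred: 56+0-16=40
Step 9: prey: 0+0-0=0; pred: 40+0-12=28
Step 10: prey: 0+0-0=0; pred: 28+0-8=20
Step 11: prey: 0+0-0=0; pred: 20+0-6=14
Max prey = 51 at step 4

Answer: 51 4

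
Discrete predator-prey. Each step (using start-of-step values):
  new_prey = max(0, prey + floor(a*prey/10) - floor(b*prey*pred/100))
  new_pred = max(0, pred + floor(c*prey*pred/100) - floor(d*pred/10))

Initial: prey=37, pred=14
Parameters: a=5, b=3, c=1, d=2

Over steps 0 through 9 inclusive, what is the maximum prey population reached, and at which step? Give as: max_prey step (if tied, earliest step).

Answer: 40 1

Derivation:
Step 1: prey: 37+18-15=40; pred: 14+5-2=17
Step 2: prey: 40+20-20=40; pred: 17+6-3=20
Step 3: prey: 40+20-24=36; pred: 20+8-4=24
Step 4: prey: 36+18-25=29; pred: 24+8-4=28
Step 5: prey: 29+14-24=19; pred: 28+8-5=31
Step 6: prey: 19+9-17=11; pred: 31+5-6=30
Step 7: prey: 11+5-9=7; pred: 30+3-6=27
Step 8: prey: 7+3-5=5; pred: 27+1-5=23
Step 9: prey: 5+2-3=4; pred: 23+1-4=20
Max prey = 40 at step 1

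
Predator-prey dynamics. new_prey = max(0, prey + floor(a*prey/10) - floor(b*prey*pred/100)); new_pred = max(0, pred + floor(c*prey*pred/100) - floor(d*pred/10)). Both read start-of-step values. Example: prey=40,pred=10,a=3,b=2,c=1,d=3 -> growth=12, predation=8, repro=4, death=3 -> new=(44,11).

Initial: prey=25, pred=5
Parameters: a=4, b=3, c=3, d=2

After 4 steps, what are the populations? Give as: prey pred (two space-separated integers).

Answer: 29 46

Derivation:
Step 1: prey: 25+10-3=32; pred: 5+3-1=7
Step 2: prey: 32+12-6=38; pred: 7+6-1=12
Step 3: prey: 38+15-13=40; pred: 12+13-2=23
Step 4: prey: 40+16-27=29; pred: 23+27-4=46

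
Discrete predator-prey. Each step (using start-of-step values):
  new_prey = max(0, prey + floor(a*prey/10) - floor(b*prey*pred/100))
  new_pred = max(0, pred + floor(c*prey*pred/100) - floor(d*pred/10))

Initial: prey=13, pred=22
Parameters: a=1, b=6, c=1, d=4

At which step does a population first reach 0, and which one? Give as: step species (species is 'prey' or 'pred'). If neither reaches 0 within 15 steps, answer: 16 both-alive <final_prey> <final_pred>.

Step 1: prey: 13+1-17=0; pred: 22+2-8=16
First extinction: prey at step 1

Answer: 1 prey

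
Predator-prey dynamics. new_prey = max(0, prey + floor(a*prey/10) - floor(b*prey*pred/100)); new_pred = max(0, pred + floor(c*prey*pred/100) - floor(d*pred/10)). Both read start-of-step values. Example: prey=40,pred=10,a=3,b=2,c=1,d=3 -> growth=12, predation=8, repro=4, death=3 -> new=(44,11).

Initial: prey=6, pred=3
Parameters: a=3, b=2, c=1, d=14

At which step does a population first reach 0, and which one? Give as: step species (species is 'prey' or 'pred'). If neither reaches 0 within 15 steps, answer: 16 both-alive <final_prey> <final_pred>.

Answer: 1 pred

Derivation:
Step 1: prey: 6+1-0=7; pred: 3+0-4=0
First extinction: pred at step 1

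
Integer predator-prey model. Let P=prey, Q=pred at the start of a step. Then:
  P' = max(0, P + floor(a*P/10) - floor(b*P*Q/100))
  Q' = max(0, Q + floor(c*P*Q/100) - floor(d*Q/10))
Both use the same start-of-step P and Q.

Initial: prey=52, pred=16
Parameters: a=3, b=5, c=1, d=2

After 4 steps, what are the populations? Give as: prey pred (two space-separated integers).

Answer: 1 16

Derivation:
Step 1: prey: 52+15-41=26; pred: 16+8-3=21
Step 2: prey: 26+7-27=6; pred: 21+5-4=22
Step 3: prey: 6+1-6=1; pred: 22+1-4=19
Step 4: prey: 1+0-0=1; pred: 19+0-3=16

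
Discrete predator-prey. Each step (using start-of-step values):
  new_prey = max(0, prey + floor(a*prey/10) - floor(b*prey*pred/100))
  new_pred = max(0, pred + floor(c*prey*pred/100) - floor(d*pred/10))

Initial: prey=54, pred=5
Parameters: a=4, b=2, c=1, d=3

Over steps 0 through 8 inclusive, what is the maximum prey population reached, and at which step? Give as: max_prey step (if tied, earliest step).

Step 1: prey: 54+21-5=70; pred: 5+2-1=6
Step 2: prey: 70+28-8=90; pred: 6+4-1=9
Step 3: prey: 90+36-16=110; pred: 9+8-2=15
Step 4: prey: 110+44-33=121; pred: 15+16-4=27
Step 5: prey: 121+48-65=104; pred: 27+32-8=51
Step 6: prey: 104+41-106=39; pred: 51+53-15=89
Step 7: prey: 39+15-69=0; pred: 89+34-26=97
Step 8: prey: 0+0-0=0; pred: 97+0-29=68
Max prey = 121 at step 4

Answer: 121 4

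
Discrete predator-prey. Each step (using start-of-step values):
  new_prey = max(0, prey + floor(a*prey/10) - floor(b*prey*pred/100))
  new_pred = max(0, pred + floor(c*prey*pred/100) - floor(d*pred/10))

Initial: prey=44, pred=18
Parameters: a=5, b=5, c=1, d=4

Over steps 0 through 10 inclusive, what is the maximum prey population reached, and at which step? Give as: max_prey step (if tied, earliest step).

Answer: 69 10

Derivation:
Step 1: prey: 44+22-39=27; pred: 18+7-7=18
Step 2: prey: 27+13-24=16; pred: 18+4-7=15
Step 3: prey: 16+8-12=12; pred: 15+2-6=11
Step 4: prey: 12+6-6=12; pred: 11+1-4=8
Step 5: prey: 12+6-4=14; pred: 8+0-3=5
Step 6: prey: 14+7-3=18; pred: 5+0-2=3
Step 7: prey: 18+9-2=25; pred: 3+0-1=2
Step 8: prey: 25+12-2=35; pred: 2+0-0=2
Step 9: prey: 35+17-3=49; pred: 2+0-0=2
Step 10: prey: 49+24-4=69; pred: 2+0-0=2
Max prey = 69 at step 10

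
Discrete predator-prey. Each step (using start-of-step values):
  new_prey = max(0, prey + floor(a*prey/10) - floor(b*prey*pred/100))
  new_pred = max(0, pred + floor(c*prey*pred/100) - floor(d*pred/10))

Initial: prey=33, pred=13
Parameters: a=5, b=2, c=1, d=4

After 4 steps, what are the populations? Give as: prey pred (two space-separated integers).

Answer: 81 18

Derivation:
Step 1: prey: 33+16-8=41; pred: 13+4-5=12
Step 2: prey: 41+20-9=52; pred: 12+4-4=12
Step 3: prey: 52+26-12=66; pred: 12+6-4=14
Step 4: prey: 66+33-18=81; pred: 14+9-5=18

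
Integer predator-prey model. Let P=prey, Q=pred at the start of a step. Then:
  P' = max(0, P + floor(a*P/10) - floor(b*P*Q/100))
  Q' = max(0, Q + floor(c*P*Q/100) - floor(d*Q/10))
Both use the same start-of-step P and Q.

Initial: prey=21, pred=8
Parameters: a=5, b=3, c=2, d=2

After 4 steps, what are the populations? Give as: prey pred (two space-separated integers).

Step 1: prey: 21+10-5=26; pred: 8+3-1=10
Step 2: prey: 26+13-7=32; pred: 10+5-2=13
Step 3: prey: 32+16-12=36; pred: 13+8-2=19
Step 4: prey: 36+18-20=34; pred: 19+13-3=29

Answer: 34 29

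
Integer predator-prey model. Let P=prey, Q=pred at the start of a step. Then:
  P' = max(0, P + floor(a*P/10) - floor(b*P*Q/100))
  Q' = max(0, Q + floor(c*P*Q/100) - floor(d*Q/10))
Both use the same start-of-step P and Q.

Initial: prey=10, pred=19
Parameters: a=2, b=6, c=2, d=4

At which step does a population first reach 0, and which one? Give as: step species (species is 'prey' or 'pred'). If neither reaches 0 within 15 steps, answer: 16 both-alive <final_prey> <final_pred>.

Step 1: prey: 10+2-11=1; pred: 19+3-7=15
Step 2: prey: 1+0-0=1; pred: 15+0-6=9
Step 3: prey: 1+0-0=1; pred: 9+0-3=6
Step 4: prey: 1+0-0=1; pred: 6+0-2=4
Step 5: prey: 1+0-0=1; pred: 4+0-1=3
Step 6: prey: 1+0-0=1; pred: 3+0-1=2
Step 7: prey: 1+0-0=1; pred: 2+0-0=2
Steps 8-15: state stable at prey=1, pred=2 (no change)
No extinction within 15 steps

Answer: 16 both-alive 1 2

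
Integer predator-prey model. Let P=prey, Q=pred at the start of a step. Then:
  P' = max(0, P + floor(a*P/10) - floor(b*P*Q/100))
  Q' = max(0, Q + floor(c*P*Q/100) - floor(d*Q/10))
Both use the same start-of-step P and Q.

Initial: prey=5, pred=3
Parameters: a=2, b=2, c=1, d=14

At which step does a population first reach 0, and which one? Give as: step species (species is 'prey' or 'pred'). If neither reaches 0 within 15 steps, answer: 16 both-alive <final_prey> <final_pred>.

Answer: 1 pred

Derivation:
Step 1: prey: 5+1-0=6; pred: 3+0-4=0
First extinction: pred at step 1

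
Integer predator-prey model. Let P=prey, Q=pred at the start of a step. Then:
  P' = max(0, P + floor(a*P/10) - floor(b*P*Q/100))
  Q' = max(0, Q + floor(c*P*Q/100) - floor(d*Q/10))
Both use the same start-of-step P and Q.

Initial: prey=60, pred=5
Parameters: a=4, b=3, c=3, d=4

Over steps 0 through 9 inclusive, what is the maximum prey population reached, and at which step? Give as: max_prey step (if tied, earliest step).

Step 1: prey: 60+24-9=75; pred: 5+9-2=12
Step 2: prey: 75+30-27=78; pred: 12+27-4=35
Step 3: prey: 78+31-81=28; pred: 35+81-14=102
Step 4: prey: 28+11-85=0; pred: 102+85-40=147
Step 5: prey: 0+0-0=0; pred: 147+0-58=89
Step 6: prey: 0+0-0=0; pred: 89+0-35=54
Step 7: prey: 0+0-0=0; pred: 54+0-21=33
Step 8: prey: 0+0-0=0; pred: 33+0-13=20
Step 9: prey: 0+0-0=0; pred: 20+0-8=12
Max prey = 78 at step 2

Answer: 78 2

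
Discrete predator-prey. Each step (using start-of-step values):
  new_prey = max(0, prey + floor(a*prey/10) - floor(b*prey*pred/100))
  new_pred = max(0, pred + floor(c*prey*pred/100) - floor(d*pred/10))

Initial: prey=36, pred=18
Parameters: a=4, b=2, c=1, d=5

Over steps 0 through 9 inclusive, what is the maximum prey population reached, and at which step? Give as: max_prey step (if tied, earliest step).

Step 1: prey: 36+14-12=38; pred: 18+6-9=15
Step 2: prey: 38+15-11=42; pred: 15+5-7=13
Step 3: prey: 42+16-10=48; pred: 13+5-6=12
Step 4: prey: 48+19-11=56; pred: 12+5-6=11
Step 5: prey: 56+22-12=66; pred: 11+6-5=12
Step 6: prey: 66+26-15=77; pred: 12+7-6=13
Step 7: prey: 77+30-20=87; pred: 13+10-6=17
Step 8: prey: 87+34-29=92; pred: 17+14-8=23
Step 9: prey: 92+36-42=86; pred: 23+21-11=33
Max prey = 92 at step 8

Answer: 92 8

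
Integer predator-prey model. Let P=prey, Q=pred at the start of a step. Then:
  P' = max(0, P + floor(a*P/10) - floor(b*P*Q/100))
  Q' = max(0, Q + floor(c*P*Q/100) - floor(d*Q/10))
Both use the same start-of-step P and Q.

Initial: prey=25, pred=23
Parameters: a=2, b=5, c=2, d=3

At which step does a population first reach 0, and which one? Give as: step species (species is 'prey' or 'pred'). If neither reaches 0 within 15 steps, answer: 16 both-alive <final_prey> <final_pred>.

Step 1: prey: 25+5-28=2; pred: 23+11-6=28
Step 2: prey: 2+0-2=0; pred: 28+1-8=21
First extinction: prey at step 2

Answer: 2 prey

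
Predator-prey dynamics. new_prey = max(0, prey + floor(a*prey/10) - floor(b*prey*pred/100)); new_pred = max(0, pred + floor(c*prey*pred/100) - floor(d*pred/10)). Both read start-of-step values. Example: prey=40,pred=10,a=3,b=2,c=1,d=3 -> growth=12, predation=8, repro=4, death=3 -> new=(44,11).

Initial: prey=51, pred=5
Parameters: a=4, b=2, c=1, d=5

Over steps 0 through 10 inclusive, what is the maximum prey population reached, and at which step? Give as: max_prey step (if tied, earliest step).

Answer: 159 5

Derivation:
Step 1: prey: 51+20-5=66; pred: 5+2-2=5
Step 2: prey: 66+26-6=86; pred: 5+3-2=6
Step 3: prey: 86+34-10=110; pred: 6+5-3=8
Step 4: prey: 110+44-17=137; pred: 8+8-4=12
Step 5: prey: 137+54-32=159; pred: 12+16-6=22
Step 6: prey: 159+63-69=153; pred: 22+34-11=45
Step 7: prey: 153+61-137=77; pred: 45+68-22=91
Step 8: prey: 77+30-140=0; pred: 91+70-45=116
Step 9: prey: 0+0-0=0; pred: 116+0-58=58
Step 10: prey: 0+0-0=0; pred: 58+0-29=29
Max prey = 159 at step 5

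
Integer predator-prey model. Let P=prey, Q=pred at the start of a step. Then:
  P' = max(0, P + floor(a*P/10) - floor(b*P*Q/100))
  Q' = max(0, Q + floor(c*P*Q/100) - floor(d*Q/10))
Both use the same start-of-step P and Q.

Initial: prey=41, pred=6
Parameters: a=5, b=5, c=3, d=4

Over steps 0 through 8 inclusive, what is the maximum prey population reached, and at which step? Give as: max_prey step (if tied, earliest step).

Answer: 49 1

Derivation:
Step 1: prey: 41+20-12=49; pred: 6+7-2=11
Step 2: prey: 49+24-26=47; pred: 11+16-4=23
Step 3: prey: 47+23-54=16; pred: 23+32-9=46
Step 4: prey: 16+8-36=0; pred: 46+22-18=50
Step 5: prey: 0+0-0=0; pred: 50+0-20=30
Step 6: prey: 0+0-0=0; pred: 30+0-12=18
Step 7: prey: 0+0-0=0; pred: 18+0-7=11
Step 8: prey: 0+0-0=0; pred: 11+0-4=7
Max prey = 49 at step 1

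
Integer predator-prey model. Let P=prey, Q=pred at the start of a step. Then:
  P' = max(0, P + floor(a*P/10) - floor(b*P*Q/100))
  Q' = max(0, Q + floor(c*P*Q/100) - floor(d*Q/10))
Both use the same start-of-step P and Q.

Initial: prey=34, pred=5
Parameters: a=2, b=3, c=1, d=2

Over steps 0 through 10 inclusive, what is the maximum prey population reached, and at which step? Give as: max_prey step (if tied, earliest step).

Step 1: prey: 34+6-5=35; pred: 5+1-1=5
Step 2: prey: 35+7-5=37; pred: 5+1-1=5
Step 3: prey: 37+7-5=39; pred: 5+1-1=5
Step 4: prey: 39+7-5=41; pred: 5+1-1=5
Step 5: prey: 41+8-6=43; pred: 5+2-1=6
Step 6: prey: 43+8-7=44; pred: 6+2-1=7
Step 7: prey: 44+8-9=43; pred: 7+3-1=9
Step 8: prey: 43+8-11=40; pred: 9+3-1=11
Step 9: prey: 40+8-13=35; pred: 11+4-2=13
Step 10: prey: 35+7-13=29; pred: 13+4-2=15
Max prey = 44 at step 6

Answer: 44 6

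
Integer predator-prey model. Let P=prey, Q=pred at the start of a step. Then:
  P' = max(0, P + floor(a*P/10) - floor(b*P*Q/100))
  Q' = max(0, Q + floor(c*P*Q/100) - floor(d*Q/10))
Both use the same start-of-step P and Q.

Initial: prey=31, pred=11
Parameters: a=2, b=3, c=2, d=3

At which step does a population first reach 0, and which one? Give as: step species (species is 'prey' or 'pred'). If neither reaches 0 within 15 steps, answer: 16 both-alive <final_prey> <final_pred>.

Step 1: prey: 31+6-10=27; pred: 11+6-3=14
Step 2: prey: 27+5-11=21; pred: 14+7-4=17
Step 3: prey: 21+4-10=15; pred: 17+7-5=19
Step 4: prey: 15+3-8=10; pred: 19+5-5=19
Step 5: prey: 10+2-5=7; pred: 19+3-5=17
Step 6: prey: 7+1-3=5; pred: 17+2-5=14
Step 7: prey: 5+1-2=4; pred: 14+1-4=11
Step 8: prey: 4+0-1=3; pred: 11+0-3=8
Step 9: prey: 3+0-0=3; pred: 8+0-2=6
Step 10: prey: 3+0-0=3; pred: 6+0-1=5
Step 11: prey: 3+0-0=3; pred: 5+0-1=4
Step 12: prey: 3+0-0=3; pred: 4+0-1=3
Step 13: prey: 3+0-0=3; pred: 3+0-0=3
Steps 14-15: state stable at prey=3, pred=3 (no change)
No extinction within 15 steps

Answer: 16 both-alive 3 3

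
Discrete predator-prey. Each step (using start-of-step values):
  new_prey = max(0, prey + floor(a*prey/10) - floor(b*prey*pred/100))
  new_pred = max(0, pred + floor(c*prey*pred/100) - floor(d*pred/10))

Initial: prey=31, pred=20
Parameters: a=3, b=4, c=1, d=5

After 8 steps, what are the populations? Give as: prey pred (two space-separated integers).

Step 1: prey: 31+9-24=16; pred: 20+6-10=16
Step 2: prey: 16+4-10=10; pred: 16+2-8=10
Step 3: prey: 10+3-4=9; pred: 10+1-5=6
Step 4: prey: 9+2-2=9; pred: 6+0-3=3
Step 5: prey: 9+2-1=10; pred: 3+0-1=2
Step 6: prey: 10+3-0=13; pred: 2+0-1=1
Step 7: prey: 13+3-0=16; pred: 1+0-0=1
Step 8: prey: 16+4-0=20; pred: 1+0-0=1

Answer: 20 1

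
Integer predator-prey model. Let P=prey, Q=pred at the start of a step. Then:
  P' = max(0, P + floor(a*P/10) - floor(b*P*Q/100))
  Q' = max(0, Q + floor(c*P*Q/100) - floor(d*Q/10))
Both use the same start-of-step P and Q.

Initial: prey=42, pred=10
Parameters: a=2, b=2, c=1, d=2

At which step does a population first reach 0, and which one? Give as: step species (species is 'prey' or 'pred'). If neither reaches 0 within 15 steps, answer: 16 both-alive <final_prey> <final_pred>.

Step 1: prey: 42+8-8=42; pred: 10+4-2=12
Step 2: prey: 42+8-10=40; pred: 12+5-2=15
Step 3: prey: 40+8-12=36; pred: 15+6-3=18
Step 4: prey: 36+7-12=31; pred: 18+6-3=21
Step 5: prey: 31+6-13=24; pred: 21+6-4=23
Step 6: prey: 24+4-11=17; pred: 23+5-4=24
Step 7: prey: 17+3-8=12; pred: 24+4-4=24
Step 8: prey: 12+2-5=9; pred: 24+2-4=22
Step 9: prey: 9+1-3=7; pred: 22+1-4=19
Step 10: prey: 7+1-2=6; pred: 19+1-3=17
Step 11: prey: 6+1-2=5; pred: 17+1-3=15
Step 12: prey: 5+1-1=5; pred: 15+0-3=12
Step 13: prey: 5+1-1=5; pred: 12+0-2=10
Step 14: prey: 5+1-1=5; pred: 10+0-2=8
Step 15: prey: 5+1-0=6; pred: 8+0-1=7
No extinction within 15 steps

Answer: 16 both-alive 6 7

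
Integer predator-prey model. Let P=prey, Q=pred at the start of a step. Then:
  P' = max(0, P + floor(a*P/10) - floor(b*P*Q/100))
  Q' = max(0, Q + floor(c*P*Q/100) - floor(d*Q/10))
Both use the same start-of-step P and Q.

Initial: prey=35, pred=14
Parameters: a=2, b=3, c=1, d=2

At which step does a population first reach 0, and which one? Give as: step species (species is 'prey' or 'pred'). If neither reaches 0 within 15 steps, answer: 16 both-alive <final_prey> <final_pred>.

Answer: 16 both-alive 9 4

Derivation:
Step 1: prey: 35+7-14=28; pred: 14+4-2=16
Step 2: prey: 28+5-13=20; pred: 16+4-3=17
Step 3: prey: 20+4-10=14; pred: 17+3-3=17
Step 4: prey: 14+2-7=9; pred: 17+2-3=16
Step 5: prey: 9+1-4=6; pred: 16+1-3=14
Step 6: prey: 6+1-2=5; pred: 14+0-2=12
Step 7: prey: 5+1-1=5; pred: 12+0-2=10
Step 8: prey: 5+1-1=5; pred: 10+0-2=8
Step 9: prey: 5+1-1=5; pred: 8+0-1=7
Step 10: prey: 5+1-1=5; pred: 7+0-1=6
Step 11: prey: 5+1-0=6; pred: 6+0-1=5
Step 12: prey: 6+1-0=7; pred: 5+0-1=4
Step 13: prey: 7+1-0=8; pred: 4+0-0=4
Step 14: prey: 8+1-0=9; pred: 4+0-0=4
Step 15: prey: 9+1-1=9; pred: 4+0-0=4
No extinction within 15 steps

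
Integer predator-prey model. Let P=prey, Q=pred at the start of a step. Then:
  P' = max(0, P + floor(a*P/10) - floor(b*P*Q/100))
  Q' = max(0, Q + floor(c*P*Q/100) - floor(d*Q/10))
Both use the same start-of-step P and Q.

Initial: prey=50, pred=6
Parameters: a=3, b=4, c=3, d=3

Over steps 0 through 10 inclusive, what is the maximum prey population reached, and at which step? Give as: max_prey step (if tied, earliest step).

Answer: 53 1

Derivation:
Step 1: prey: 50+15-12=53; pred: 6+9-1=14
Step 2: prey: 53+15-29=39; pred: 14+22-4=32
Step 3: prey: 39+11-49=1; pred: 32+37-9=60
Step 4: prey: 1+0-2=0; pred: 60+1-18=43
Step 5: prey: 0+0-0=0; pred: 43+0-12=31
Step 6: prey: 0+0-0=0; pred: 31+0-9=22
Step 7: prey: 0+0-0=0; pred: 22+0-6=16
Step 8: prey: 0+0-0=0; pred: 16+0-4=12
Step 9: prey: 0+0-0=0; pred: 12+0-3=9
Step 10: prey: 0+0-0=0; pred: 9+0-2=7
Max prey = 53 at step 1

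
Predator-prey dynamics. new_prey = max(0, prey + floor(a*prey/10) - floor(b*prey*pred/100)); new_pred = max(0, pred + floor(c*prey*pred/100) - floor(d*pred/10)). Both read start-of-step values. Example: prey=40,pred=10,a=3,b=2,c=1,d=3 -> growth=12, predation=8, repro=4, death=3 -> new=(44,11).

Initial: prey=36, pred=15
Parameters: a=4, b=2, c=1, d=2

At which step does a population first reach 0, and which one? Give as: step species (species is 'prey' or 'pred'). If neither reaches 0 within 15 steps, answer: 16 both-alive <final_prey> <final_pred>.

Answer: 16 both-alive 7 12

Derivation:
Step 1: prey: 36+14-10=40; pred: 15+5-3=17
Step 2: prey: 40+16-13=43; pred: 17+6-3=20
Step 3: prey: 43+17-17=43; pred: 20+8-4=24
Step 4: prey: 43+17-20=40; pred: 24+10-4=30
Step 5: prey: 40+16-24=32; pred: 30+12-6=36
Step 6: prey: 32+12-23=21; pred: 36+11-7=40
Step 7: prey: 21+8-16=13; pred: 40+8-8=40
Step 8: prey: 13+5-10=8; pred: 40+5-8=37
Step 9: prey: 8+3-5=6; pred: 37+2-7=32
Step 10: prey: 6+2-3=5; pred: 32+1-6=27
Step 11: prey: 5+2-2=5; pred: 27+1-5=23
Step 12: prey: 5+2-2=5; pred: 23+1-4=20
Step 13: prey: 5+2-2=5; pred: 20+1-4=17
Step 14: prey: 5+2-1=6; pred: 17+0-3=14
Step 15: prey: 6+2-1=7; pred: 14+0-2=12
No extinction within 15 steps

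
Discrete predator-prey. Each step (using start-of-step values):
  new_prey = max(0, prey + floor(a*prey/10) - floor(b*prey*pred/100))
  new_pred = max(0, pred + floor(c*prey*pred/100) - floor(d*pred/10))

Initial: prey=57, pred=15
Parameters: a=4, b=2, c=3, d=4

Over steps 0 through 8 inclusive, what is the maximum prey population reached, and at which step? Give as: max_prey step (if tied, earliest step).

Step 1: prey: 57+22-17=62; pred: 15+25-6=34
Step 2: prey: 62+24-42=44; pred: 34+63-13=84
Step 3: prey: 44+17-73=0; pred: 84+110-33=161
Step 4: prey: 0+0-0=0; pred: 161+0-64=97
Step 5: prey: 0+0-0=0; pred: 97+0-38=59
Step 6: prey: 0+0-0=0; pred: 59+0-23=36
Step 7: prey: 0+0-0=0; pred: 36+0-14=22
Step 8: prey: 0+0-0=0; pred: 22+0-8=14
Max prey = 62 at step 1

Answer: 62 1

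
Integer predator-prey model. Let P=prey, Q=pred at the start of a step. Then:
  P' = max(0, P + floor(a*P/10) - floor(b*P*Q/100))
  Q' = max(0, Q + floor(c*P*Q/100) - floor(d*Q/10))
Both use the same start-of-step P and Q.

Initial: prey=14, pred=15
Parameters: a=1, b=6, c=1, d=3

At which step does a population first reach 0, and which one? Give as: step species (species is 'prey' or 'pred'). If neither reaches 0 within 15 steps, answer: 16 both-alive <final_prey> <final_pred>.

Answer: 16 both-alive 1 3

Derivation:
Step 1: prey: 14+1-12=3; pred: 15+2-4=13
Step 2: prey: 3+0-2=1; pred: 13+0-3=10
Step 3: prey: 1+0-0=1; pred: 10+0-3=7
Step 4: prey: 1+0-0=1; pred: 7+0-2=5
Step 5: prey: 1+0-0=1; pred: 5+0-1=4
Step 6: prey: 1+0-0=1; pred: 4+0-1=3
Step 7: prey: 1+0-0=1; pred: 3+0-0=3
Steps 8-15: state stable at prey=1, pred=3 (no change)
No extinction within 15 steps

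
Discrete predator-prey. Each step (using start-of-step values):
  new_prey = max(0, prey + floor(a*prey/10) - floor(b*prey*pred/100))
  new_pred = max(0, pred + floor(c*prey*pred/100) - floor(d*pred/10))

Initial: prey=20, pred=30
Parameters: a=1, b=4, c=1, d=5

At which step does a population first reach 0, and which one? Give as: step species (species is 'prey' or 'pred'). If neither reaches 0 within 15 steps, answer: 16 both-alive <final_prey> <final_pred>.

Step 1: prey: 20+2-24=0; pred: 30+6-15=21
First extinction: prey at step 1

Answer: 1 prey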